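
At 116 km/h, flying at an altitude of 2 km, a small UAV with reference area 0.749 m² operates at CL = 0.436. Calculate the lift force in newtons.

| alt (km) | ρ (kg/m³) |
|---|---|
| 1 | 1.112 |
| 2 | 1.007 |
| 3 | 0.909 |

At 2 km, from the table: ρ = 1.007 kg/m³.
Convert speed: v = 116 km/h ÷ 3.6 = 32.22 m/s.
Dynamic pressure q = ½ρv² = ½ × 1.007 × 32.22² = 522.8 Pa.
L = q·S·CL = 522.8 × 0.749 × 0.436 = 171 N

L = 171 N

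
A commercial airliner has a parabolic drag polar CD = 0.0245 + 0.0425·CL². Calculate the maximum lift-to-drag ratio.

For CD = CD0 + K·CL², (L/D)max occurs at CL* = √(CD0/K) and equals 1/(2√(K·CD0)).
(L/D)max = 1/(2√(0.0425 × 0.0245)) = 1/(2 × 0.03227) = 15.5

(L/D)max = 15.5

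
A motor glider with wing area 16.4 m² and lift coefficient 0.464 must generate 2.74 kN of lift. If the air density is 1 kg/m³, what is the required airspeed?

L = ½ρv²S·CL ⇒ v = √(2L/(ρ·S·CL))
v = √(2 × 2740 / (1 × 16.4 × 0.464)) = √720.1 = 26.8 m/s

v = 26.8 m/s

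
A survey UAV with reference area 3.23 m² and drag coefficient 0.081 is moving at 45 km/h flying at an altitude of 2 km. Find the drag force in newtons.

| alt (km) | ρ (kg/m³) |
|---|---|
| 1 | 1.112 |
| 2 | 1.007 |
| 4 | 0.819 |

D = 20.6 N

At 2 km, from the table: ρ = 1.007 kg/m³.
Convert speed: v = 45 km/h ÷ 3.6 = 12.5 m/s.
Dynamic pressure q = ½ρv² = ½ × 1.007 × 12.5² = 78.67 Pa.
D = q·S·CD = 78.67 × 3.23 × 0.081 = 20.6 N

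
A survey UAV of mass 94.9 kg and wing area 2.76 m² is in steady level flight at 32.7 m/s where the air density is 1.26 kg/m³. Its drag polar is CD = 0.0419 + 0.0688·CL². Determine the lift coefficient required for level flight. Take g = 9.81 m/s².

In steady level flight, lift balances weight: W = mg = 94.9 × 9.81 = 930.97 N.
Dynamic pressure q = 0.5 × 1.26 × 32.7² = 673.7 Pa.
Required CL = L/(qS) = 930.97/(673.7·2.76) = 0.5007.

CL = 0.501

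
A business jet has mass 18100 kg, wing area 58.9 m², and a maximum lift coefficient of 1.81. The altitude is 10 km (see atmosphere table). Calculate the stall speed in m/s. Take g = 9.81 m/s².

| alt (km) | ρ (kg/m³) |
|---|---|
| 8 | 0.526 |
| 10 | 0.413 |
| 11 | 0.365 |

At 10 km, from the table: ρ = 0.413 kg/m³.
At stall, lift equals weight: L = W = m·g = 18100 × 9.81 = 1.776×10^5 N.
From L = ½ρV²S·CL,max = W: V_stall = √(2W/(ρSCL,max)) = √(2·1.776×10^5/(0.413·58.9·1.81))
V_stall = √8066 = 89.8 m/s

V_stall = 89.8 m/s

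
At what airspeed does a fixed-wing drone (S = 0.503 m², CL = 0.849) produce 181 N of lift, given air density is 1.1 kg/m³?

L = ½ρv²S·CL ⇒ v = √(2L/(ρ·S·CL))
v = √(2 × 181 / (1.1 × 0.503 × 0.849)) = √770.6 = 27.8 m/s

v = 27.8 m/s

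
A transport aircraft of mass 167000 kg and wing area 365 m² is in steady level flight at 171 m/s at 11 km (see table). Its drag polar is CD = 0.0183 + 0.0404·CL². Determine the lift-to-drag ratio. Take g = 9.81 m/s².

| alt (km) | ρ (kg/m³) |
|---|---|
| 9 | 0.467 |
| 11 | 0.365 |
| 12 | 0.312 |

At 11 km, from the table: ρ = 0.365 kg/m³.
In steady level flight, lift balances weight: W = mg = 167000 × 9.81 = 1.6383×10^6 N.
Dynamic pressure q = 0.5 × 0.365 × 171² = 5336 Pa.
CL = 2W/(ρv²S) = 2×1.6383×10^6/(0.365×171²×365) = 0.8411.
CD = 0.0183 + 0.0404 × 0.8411² = 0.04688.
L/D = CL/CD = 0.8411 / 0.04688 = 17.9

L/D = 17.9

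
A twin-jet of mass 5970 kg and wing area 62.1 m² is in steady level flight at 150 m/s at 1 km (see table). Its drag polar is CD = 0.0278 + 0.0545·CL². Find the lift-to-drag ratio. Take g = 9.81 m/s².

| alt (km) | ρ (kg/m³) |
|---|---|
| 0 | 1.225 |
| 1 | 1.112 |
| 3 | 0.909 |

L/D = 2.68

At 1 km, from the table: ρ = 1.112 kg/m³.
Weight W = mg = 5970 × 9.81 = 58566 N; in level flight L = W.
q = ½ρv² = ½ × 1.112 × 150² = 12510 Pa.
CL = W/(q·S) = 58566 / (12510 × 62.1) = 0.07539.
CD = 0.0278 + 0.0545 × 0.07539² = 0.02811.
L/D = CL/CD = 0.07539 / 0.02811 = 2.68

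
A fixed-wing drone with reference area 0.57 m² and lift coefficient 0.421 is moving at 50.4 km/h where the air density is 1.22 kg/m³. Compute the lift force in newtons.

Convert speed: v = 50.4 km/h ÷ 3.6 = 14 m/s.
Dynamic pressure q = ½ρv² = ½ × 1.22 × 14² = 119.6 Pa.
L = q·S·CL = 119.6 × 0.57 × 0.421 = 28.7 N

L = 28.7 N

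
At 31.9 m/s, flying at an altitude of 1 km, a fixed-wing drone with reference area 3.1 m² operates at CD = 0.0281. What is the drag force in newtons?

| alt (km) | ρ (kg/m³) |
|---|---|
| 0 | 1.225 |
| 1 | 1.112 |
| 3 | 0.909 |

D = 49.3 N

At 1 km, from the table: ρ = 1.112 kg/m³.
D = ½ρv²S·CD = ½ × 1.112 × 31.9² × 3.1 × 0.0281 = 49.3 N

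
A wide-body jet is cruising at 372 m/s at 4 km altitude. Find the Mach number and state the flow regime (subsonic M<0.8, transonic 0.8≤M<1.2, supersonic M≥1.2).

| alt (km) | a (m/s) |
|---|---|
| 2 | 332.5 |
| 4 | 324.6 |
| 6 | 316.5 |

M = 1.15 (transonic)

At 4 km, from the table: a = 324.6 m/s.
M = v/a = 372 / 324.6 = 1.15
M = 1.15 → transonic.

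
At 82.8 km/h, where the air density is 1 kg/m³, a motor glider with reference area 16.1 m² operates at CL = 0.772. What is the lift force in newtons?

L = 3290 N

Convert speed: v = 82.8 km/h ÷ 3.6 = 23 m/s.
L = ½ρv²S·CL = ½ × 1 × 23² × 16.1 × 0.772 = 3290 N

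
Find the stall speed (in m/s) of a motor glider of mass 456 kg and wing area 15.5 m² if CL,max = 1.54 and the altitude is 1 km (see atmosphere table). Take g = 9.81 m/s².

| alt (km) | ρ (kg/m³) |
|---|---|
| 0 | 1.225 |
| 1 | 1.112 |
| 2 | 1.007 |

At 1 km, from the table: ρ = 1.112 kg/m³.
At stall, lift equals weight: L = W = m·g = 456 × 9.81 = 4473 N.
V_stall = √(2W/(ρ·S·CL,max)) = √(2 × 4473 / (1.112 × 15.5 × 1.54))
V_stall = √337.1 = 18.4 m/s

V_stall = 18.4 m/s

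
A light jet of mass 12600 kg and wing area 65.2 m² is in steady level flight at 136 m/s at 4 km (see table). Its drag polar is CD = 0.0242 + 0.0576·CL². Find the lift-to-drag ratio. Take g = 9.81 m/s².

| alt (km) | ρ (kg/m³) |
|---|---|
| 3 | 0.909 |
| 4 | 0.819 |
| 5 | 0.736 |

At 4 km, from the table: ρ = 0.819 kg/m³.
Level flight ⇒ L = W = m·g = 12600 × 9.81 = 1.2361×10^5 N.
q = ½ρv² = ½ × 0.819 × 136² = 7574 Pa.
CL = 2W/(ρv²S) = 2×1.2361×10^5/(0.819×136²×65.2) = 0.2503.
CD = 0.0242 + 0.0576 × 0.2503² = 0.02781.
L/D = CL/CD = 0.2503 / 0.02781 = 9

L/D = 9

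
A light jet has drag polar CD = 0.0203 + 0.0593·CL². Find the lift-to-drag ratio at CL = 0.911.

CD = 0.0203 + 0.0593 × 0.911² = 0.06951
L/D = CL/CD = 0.911 / 0.06951 = 13.1

L/D = 13.1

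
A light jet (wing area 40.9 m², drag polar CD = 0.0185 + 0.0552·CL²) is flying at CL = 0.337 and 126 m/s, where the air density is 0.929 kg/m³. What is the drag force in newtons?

CD = 0.0185 + 0.0552 × 0.337² = 0.02477
D = ½ρv²S·CD = ½ × 0.929 × 126² × 40.9 × 0.02477 = 7470 N

D = 7470 N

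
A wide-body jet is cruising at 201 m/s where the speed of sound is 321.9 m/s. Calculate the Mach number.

M = 0.624

M = v/a = 201 / 321.9 = 0.624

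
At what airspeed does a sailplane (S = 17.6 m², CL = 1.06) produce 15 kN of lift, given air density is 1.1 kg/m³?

v = 38.2 m/s

L = ½ρv²S·CL ⇒ v = √(2L/(ρ·S·CL))
v = √(2 × 15000 / (1.1 × 17.6 × 1.06)) = √1462 = 38.2 m/s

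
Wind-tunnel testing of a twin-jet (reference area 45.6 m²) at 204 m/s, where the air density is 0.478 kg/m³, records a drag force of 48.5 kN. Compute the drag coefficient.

CD = 0.107

From D = ½ρv²S·CD, rearranging gives CD = 2D/(ρv²S).
CD = 2 × 48500 / (0.478 × 204² × 45.6) = 0.107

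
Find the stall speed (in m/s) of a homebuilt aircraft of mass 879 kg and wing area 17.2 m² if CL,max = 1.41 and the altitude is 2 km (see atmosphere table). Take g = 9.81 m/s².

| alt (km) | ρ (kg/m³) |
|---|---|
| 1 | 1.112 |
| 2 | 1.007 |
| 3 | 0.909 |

V_stall = 26.6 m/s

At 2 km, from the table: ρ = 1.007 kg/m³.
Stall occurs when L = W at CL,max. W = mg = 879 × 9.81 = 8623 N.
From L = ½ρV²S·CL,max = W: V_stall = √(2W/(ρSCL,max)) = √(2·8623/(1.007·17.2·1.41))
V_stall = √706.2 = 26.6 m/s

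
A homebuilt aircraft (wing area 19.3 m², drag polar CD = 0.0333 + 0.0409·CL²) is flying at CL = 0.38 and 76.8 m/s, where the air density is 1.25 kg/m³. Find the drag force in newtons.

CD = 0.0333 + 0.0409 × 0.38² = 0.03921
D = ½ρv²S·CD = ½ × 1.25 × 76.8² × 19.3 × 0.03921 = 2790 N

D = 2790 N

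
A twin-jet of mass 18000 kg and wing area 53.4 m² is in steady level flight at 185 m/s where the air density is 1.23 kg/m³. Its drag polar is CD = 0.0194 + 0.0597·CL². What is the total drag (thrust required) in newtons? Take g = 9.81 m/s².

D = 23500 N

In steady level flight, lift balances weight: W = mg = 18000 × 9.81 = 1.7658×10^5 N.
q = ½ρv² = ½ × 1.23 × 185² = 21050 Pa.
CL = 2W/(ρv²S) = 2×1.7658×10^5/(1.23×185²×53.4) = 0.1571.
CD = 0.0194 + 0.0597 × 0.1571² = 0.02087.
D = q·S·CD = 21050 × 53.4 × 0.02087 = 23460 N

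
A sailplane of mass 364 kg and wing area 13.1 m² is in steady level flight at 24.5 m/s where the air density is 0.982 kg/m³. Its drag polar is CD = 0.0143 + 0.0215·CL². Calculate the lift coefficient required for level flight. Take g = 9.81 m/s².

CL = 0.925

Level flight ⇒ L = W = m·g = 364 × 9.81 = 3570.8 N.
q = ½ρv² = ½ × 0.982 × 24.5² = 294.7 Pa.
CL = W/(q·S) = 3570.8 / (294.7 × 13.1) = 0.9249.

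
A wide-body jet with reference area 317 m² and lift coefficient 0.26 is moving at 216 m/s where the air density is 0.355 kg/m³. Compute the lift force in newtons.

L = ½ρv²S·CL = ½ × 0.355 × 216² × 317 × 0.26 = 6.83×10^5 N ≈ 683 kN

L = 6.83×10^5 N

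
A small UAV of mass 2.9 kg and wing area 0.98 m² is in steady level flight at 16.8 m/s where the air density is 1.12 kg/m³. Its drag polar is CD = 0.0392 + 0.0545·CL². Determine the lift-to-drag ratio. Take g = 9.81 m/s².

In steady level flight, lift balances weight: W = mg = 2.9 × 9.81 = 28.449 N.
q = ½ρv² = ½ × 1.12 × 16.8² = 158.1 Pa.
CL = 2W/(ρv²S) = 2×28.449/(1.12×16.8²×0.98) = 0.1837.
CD = 0.0392 + 0.0545 × 0.1837² = 0.04104.
L/D = CL/CD = 0.1837 / 0.04104 = 4.48

L/D = 4.48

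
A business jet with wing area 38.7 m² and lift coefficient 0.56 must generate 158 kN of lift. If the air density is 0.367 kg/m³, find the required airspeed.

v = 199 m/s

L = ½ρv²S·CL ⇒ v = √(2L/(ρ·S·CL))
v = √(2 × 1.58×10^5 / (0.367 × 38.7 × 0.56)) = √39730 = 199 m/s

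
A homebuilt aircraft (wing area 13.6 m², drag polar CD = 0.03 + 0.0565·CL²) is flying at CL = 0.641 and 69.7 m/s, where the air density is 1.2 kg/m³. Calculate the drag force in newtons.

D = 2110 N

CD = 0.03 + 0.0565 × 0.641² = 0.05321
D = ½ρv²S·CD = ½ × 1.2 × 69.7² × 13.6 × 0.05321 = 2110 N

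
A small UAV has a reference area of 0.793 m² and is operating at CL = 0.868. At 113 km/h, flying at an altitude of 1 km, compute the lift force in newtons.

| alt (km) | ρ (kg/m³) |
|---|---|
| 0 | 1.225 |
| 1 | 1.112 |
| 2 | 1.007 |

L = 377 N

At 1 km, from the table: ρ = 1.112 kg/m³.
Convert speed: v = 113 km/h ÷ 3.6 = 31.39 m/s.
L = ½ρv²S·CL = ½ × 1.112 × 31.39² × 0.793 × 0.868 = 377 N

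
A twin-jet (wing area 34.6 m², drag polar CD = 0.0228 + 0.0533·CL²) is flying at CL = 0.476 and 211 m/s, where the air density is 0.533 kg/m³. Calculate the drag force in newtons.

D = 14300 N

CD = 0.0228 + 0.0533 × 0.476² = 0.03488
D = ½ρv²S·CD = ½ × 0.533 × 211² × 34.6 × 0.03488 = 14300 N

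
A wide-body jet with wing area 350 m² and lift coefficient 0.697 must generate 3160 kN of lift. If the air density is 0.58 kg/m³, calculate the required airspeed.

L = ½ρv²S·CL ⇒ v = √(2L/(ρ·S·CL))
v = √(2 × 3.16×10^6 / (0.58 × 350 × 0.697)) = √44670 = 211 m/s

v = 211 m/s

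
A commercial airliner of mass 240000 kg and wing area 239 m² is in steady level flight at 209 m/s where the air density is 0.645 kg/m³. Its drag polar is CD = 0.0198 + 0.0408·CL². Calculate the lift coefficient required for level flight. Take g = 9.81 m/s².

Level flight ⇒ L = W = m·g = 240000 × 9.81 = 2.3544×10^6 N.
q = ½ρv² = ½ × 0.645 × 209² = 14090 Pa.
CL = 2W/(ρv²S) = 2×2.3544×10^6/(0.645×209²×239) = 0.6993.

CL = 0.699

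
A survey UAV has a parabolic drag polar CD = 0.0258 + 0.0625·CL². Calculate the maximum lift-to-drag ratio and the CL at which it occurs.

(L/D)max = 12.5, at CL = 0.642

For CD = CD0 + K·CL², (L/D)max occurs at CL* = √(CD0/K) and equals 1/(2√(K·CD0)).
(L/D)max = 1/(2√(0.0625 × 0.0258)) = 1/(2 × 0.04016) = 12.5
CL* = √(0.0258/0.0625) = 0.642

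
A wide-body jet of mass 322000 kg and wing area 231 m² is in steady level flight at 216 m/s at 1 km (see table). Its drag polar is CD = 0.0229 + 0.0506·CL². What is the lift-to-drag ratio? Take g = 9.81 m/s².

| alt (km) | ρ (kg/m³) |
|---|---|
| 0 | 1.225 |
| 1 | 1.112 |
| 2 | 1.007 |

At 1 km, from the table: ρ = 1.112 kg/m³.
Level flight ⇒ L = W = m·g = 322000 × 9.81 = 3.1588×10^6 N.
q = ½ρv² = ½ × 1.112 × 216² = 25940 Pa.
CL = W/(q·S) = 3.1588×10^6 / (25940 × 231) = 0.5271.
CD = 0.0229 + 0.0506 × 0.5271² = 0.03696.
L/D = CL/CD = 0.5271 / 0.03696 = 14.3

L/D = 14.3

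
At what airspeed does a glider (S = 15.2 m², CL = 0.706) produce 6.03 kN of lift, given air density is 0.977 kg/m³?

L = ½ρv²S·CL ⇒ v = √(2L/(ρ·S·CL))
v = √(2 × 6030 / (0.977 × 15.2 × 0.706)) = √1150 = 33.9 m/s

v = 33.9 m/s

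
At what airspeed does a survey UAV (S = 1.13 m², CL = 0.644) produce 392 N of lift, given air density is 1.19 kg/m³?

L = ½ρv²S·CL ⇒ v = √(2L/(ρ·S·CL))
v = √(2 × 392 / (1.19 × 1.13 × 0.644)) = √905.3 = 30.1 m/s

v = 30.1 m/s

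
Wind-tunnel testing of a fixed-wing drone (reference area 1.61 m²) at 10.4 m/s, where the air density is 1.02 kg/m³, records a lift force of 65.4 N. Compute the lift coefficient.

From L = ½ρv²S·CL, rearranging gives CL = 2L/(ρv²S).
CL = 2 × 65.4 / (1.02 × 10.4² × 1.61) = 0.736

CL = 0.736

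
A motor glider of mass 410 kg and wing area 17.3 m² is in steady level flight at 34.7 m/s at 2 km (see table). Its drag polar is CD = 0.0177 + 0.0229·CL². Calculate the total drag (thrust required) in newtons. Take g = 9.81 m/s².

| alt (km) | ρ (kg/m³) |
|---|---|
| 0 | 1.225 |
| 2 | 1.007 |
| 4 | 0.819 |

At 2 km, from the table: ρ = 1.007 kg/m³.
Weight W = mg = 410 × 9.81 = 4022.1 N; in level flight L = W.
Dynamic pressure q = 0.5 × 1.007 × 34.7² = 606.3 Pa.
CL = 2W/(ρv²S) = 2×4022.1/(1.007×34.7²×17.3) = 0.3835.
CD = 0.0177 + 0.0229 × 0.3835² = 0.02107.
D = q·S·CD = 606.3 × 17.3 × 0.02107 = 221 N

D = 221 N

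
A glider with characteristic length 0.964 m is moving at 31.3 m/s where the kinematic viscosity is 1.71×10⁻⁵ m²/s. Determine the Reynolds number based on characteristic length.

Re = 1.76×10^6

Re = v·c/ν = 31.3 × 0.964 / (1.71×10⁻⁵) = 1.76×10^6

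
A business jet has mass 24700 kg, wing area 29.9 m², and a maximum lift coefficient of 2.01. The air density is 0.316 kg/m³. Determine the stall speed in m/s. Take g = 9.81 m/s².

Stall occurs when L = W at CL,max. W = mg = 24700 × 9.81 = 2.423×10^5 N.
V_stall = √(2W/(ρ·S·CL,max)) = √(2 × 2.423×10^5 / (0.316 × 29.9 × 2.01))
V_stall = √25520 = 160 m/s

V_stall = 160 m/s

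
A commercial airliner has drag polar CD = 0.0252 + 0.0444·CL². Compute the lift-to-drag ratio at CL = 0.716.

CD = 0.0252 + 0.0444 × 0.716² = 0.04796
L/D = CL/CD = 0.716 / 0.04796 = 14.9

L/D = 14.9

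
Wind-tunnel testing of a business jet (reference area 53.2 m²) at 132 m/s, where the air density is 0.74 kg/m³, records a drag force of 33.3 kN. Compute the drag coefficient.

CD = 0.0971

From D = ½ρv²S·CD, rearranging gives CD = 2D/(ρv²S).
CD = 2 × 33300 / (0.74 × 132² × 53.2) = 0.0971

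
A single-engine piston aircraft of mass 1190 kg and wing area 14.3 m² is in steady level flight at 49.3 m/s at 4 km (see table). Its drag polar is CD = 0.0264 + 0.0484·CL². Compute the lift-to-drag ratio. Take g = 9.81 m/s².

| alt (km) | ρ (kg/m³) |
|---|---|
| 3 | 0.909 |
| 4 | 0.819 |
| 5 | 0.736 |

L/D = 13.9

At 4 km, from the table: ρ = 0.819 kg/m³.
In steady level flight, lift balances weight: W = mg = 1190 × 9.81 = 11674 N.
Dynamic pressure q = 0.5 × 0.819 × 49.3² = 995.3 Pa.
Required CL = L/(qS) = 11674/(995.3·14.3) = 0.8202.
CD = 0.0264 + 0.0484 × 0.8202² = 0.05896.
L/D = CL/CD = 0.8202 / 0.05896 = 13.9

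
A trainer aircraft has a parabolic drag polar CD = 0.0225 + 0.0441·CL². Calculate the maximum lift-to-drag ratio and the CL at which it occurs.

(L/D)max = 15.9, at CL = 0.714

For CD = CD0 + K·CL², (L/D)max occurs at CL* = √(CD0/K) and equals 1/(2√(K·CD0)).
(L/D)max = 1/(2√(0.0441 × 0.0225)) = 1/(2 × 0.0315) = 15.9
CL* = √(0.0225/0.0441) = 0.714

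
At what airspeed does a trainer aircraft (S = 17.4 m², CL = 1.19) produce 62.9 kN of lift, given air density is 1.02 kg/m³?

L = ½ρv²S·CL ⇒ v = √(2L/(ρ·S·CL))
v = √(2 × 62900 / (1.02 × 17.4 × 1.19)) = √5956 = 77.2 m/s

v = 77.2 m/s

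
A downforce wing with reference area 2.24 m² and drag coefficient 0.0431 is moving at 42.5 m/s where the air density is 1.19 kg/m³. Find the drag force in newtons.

D = ½ρv²S·CD = ½ × 1.19 × 42.5² × 2.24 × 0.0431 = 104 N

D = 104 N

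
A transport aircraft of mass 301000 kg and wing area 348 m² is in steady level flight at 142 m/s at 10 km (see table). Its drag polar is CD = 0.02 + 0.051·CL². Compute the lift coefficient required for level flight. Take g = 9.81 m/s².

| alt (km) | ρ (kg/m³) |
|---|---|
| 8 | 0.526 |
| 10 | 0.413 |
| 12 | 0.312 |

CL = 2.04

At 10 km, from the table: ρ = 0.413 kg/m³.
In steady level flight, lift balances weight: W = mg = 301000 × 9.81 = 2.9528×10^6 N.
Dynamic pressure q = 0.5 × 0.413 × 142² = 4164 Pa.
CL = 2W/(ρv²S) = 2×2.9528×10^6/(0.413×142²×348) = 2.038.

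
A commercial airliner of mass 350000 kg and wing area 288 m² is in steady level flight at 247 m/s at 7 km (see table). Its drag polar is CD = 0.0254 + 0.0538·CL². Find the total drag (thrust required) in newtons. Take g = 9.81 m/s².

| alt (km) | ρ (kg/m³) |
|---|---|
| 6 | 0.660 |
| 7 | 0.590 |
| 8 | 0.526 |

At 7 km, from the table: ρ = 0.590 kg/m³.
Weight W = mg = 350000 × 9.81 = 3.4335×10^6 N; in level flight L = W.
q = ½ρv² = ½ × 0.59 × 247² = 18000 Pa.
CL = W/(q·S) = 3.4335×10^6 / (18000 × 288) = 0.6624.
CD = 0.0254 + 0.0538 × 0.6624² = 0.04901.
D = q·S·CD = 18000 × 288 × 0.04901 = 2.54×10^5 N

D = 2.54×10^5 N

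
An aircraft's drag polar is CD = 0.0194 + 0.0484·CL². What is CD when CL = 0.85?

CD = 0.0544

CD = 0.0194 + 0.0484 × 0.85² = 0.0194 + 0.03497 = 0.0544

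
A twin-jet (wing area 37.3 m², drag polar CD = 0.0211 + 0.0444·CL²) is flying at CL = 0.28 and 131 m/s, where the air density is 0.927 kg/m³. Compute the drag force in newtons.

D = 7290 N

CD = 0.0211 + 0.0444 × 0.28² = 0.02458
D = ½ρv²S·CD = ½ × 0.927 × 131² × 37.3 × 0.02458 = 7290 N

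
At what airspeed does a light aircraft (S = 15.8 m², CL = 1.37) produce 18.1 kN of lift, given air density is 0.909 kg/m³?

L = ½ρv²S·CL ⇒ v = √(2L/(ρ·S·CL))
v = √(2 × 18100 / (0.909 × 15.8 × 1.37)) = √1840 = 42.9 m/s

v = 42.9 m/s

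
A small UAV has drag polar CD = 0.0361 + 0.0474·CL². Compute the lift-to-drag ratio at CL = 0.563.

L/D = 11

CD = 0.0361 + 0.0474 × 0.563² = 0.05112
L/D = CL/CD = 0.563 / 0.05112 = 11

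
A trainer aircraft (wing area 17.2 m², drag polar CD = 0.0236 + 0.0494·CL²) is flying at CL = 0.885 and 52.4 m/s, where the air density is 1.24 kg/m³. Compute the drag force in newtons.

CD = 0.0236 + 0.0494 × 0.885² = 0.06229
D = ½ρv²S·CD = ½ × 1.24 × 52.4² × 17.2 × 0.06229 = 1820 N

D = 1820 N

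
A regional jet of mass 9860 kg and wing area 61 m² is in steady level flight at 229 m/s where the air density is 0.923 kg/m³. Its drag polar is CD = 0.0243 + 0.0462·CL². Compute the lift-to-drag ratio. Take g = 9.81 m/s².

L/D = 2.67

Weight W = mg = 9860 × 9.81 = 96727 N; in level flight L = W.
Dynamic pressure q = 0.5 × 0.923 × 229² = 24200 Pa.
CL = 2W/(ρv²S) = 2×96727/(0.923×229²×61) = 0.06552.
CD = 0.0243 + 0.0462 × 0.06552² = 0.0245.
L/D = CL/CD = 0.06552 / 0.0245 = 2.67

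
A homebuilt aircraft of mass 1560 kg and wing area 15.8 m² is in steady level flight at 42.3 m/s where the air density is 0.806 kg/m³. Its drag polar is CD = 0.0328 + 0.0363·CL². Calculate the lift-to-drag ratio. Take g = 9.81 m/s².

L/D = 13.7

In steady level flight, lift balances weight: W = mg = 1560 × 9.81 = 15304 N.
Dynamic pressure q = 0.5 × 0.806 × 42.3² = 721.1 Pa.
CL = 2W/(ρv²S) = 2×15304/(0.806×42.3²×15.8) = 1.343.
CD = 0.0328 + 0.0363 × 1.343² = 0.09829.
L/D = CL/CD = 1.343 / 0.09829 = 13.7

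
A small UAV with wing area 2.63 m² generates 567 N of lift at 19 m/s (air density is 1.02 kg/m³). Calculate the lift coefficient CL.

CL = 1.17

From L = ½ρv²S·CL, rearranging gives CL = 2L/(ρv²S).
CL = 2 × 567 / (1.02 × 19² × 2.63) = 1.17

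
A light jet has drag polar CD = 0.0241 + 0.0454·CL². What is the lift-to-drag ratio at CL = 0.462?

L/D = 13.7

CD = 0.0241 + 0.0454 × 0.462² = 0.03379
L/D = CL/CD = 0.462 / 0.03379 = 13.7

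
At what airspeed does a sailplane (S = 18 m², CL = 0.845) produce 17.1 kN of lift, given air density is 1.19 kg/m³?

L = ½ρv²S·CL ⇒ v = √(2L/(ρ·S·CL))
v = √(2 × 17100 / (1.19 × 18 × 0.845)) = √1890 = 43.5 m/s

v = 43.5 m/s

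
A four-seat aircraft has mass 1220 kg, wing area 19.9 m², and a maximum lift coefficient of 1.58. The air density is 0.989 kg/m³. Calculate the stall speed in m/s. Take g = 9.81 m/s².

Stall occurs when L = W at CL,max. W = mg = 1220 × 9.81 = 11970 N.
V_stall = √(2W/(ρ·S·CL,max)) = √(2 × 11970 / (0.989 × 19.9 × 1.58))
V_stall = √769.8 = 27.7 m/s

V_stall = 27.7 m/s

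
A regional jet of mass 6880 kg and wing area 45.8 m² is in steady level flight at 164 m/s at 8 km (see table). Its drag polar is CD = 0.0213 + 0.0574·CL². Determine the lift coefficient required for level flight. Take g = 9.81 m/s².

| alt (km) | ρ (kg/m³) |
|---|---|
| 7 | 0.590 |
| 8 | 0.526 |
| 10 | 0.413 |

CL = 0.208

At 8 km, from the table: ρ = 0.526 kg/m³.
Weight W = mg = 6880 × 9.81 = 67493 N; in level flight L = W.
q = ½ρv² = ½ × 0.526 × 164² = 7074 Pa.
CL = W/(q·S) = 67493 / (7074 × 45.8) = 0.2083.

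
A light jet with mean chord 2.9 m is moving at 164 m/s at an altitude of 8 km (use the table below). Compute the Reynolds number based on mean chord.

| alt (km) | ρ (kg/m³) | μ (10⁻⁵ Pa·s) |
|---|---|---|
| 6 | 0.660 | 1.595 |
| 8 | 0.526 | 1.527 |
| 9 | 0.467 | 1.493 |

Re = 1.64×10^7

At 8 km, from the table: ρ = 0.526 kg/m³, μ = 1.527×10⁻⁵ Pa·s.
Re = ρ·v·c/μ = 0.526 × 164 × 2.9 / (1.527×10⁻⁵) = 1.64×10^7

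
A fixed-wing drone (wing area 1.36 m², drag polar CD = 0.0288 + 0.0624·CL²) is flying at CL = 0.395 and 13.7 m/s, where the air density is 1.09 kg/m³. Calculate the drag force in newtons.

D = 5.36 N

CD = 0.0288 + 0.0624 × 0.395² = 0.03854
D = ½ρv²S·CD = ½ × 1.09 × 13.7² × 1.36 × 0.03854 = 5.36 N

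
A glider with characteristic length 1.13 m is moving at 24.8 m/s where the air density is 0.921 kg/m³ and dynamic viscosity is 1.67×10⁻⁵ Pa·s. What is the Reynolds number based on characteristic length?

Re = 1.55×10^6

Re = ρ·v·c/μ = 0.921 × 24.8 × 1.13 / (1.67×10⁻⁵) = 1.55×10^6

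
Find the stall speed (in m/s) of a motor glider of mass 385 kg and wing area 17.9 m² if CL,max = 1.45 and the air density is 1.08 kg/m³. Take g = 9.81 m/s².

Weight W = mg = 385 × 9.81 = 3777 N.
From L = ½ρV²S·CL,max = W: V_stall = √(2W/(ρSCL,max)) = √(2·3777/(1.08·17.9·1.45))
V_stall = √269.5 = 16.4 m/s

V_stall = 16.4 m/s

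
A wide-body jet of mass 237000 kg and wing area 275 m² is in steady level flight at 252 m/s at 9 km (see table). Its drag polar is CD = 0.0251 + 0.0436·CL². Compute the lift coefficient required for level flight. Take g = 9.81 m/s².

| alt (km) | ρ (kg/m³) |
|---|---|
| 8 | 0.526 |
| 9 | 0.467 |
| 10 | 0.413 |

At 9 km, from the table: ρ = 0.467 kg/m³.
Weight W = mg = 237000 × 9.81 = 2.325×10^6 N; in level flight L = W.
Dynamic pressure q = 0.5 × 0.467 × 252² = 14830 Pa.
CL = W/(q·S) = 2.325×10^6 / (14830 × 275) = 0.5702.

CL = 0.57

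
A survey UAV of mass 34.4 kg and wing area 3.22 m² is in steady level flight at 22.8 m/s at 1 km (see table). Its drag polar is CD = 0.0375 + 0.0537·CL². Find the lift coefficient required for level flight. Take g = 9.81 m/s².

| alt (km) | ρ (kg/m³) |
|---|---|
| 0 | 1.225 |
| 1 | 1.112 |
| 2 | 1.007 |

At 1 km, from the table: ρ = 1.112 kg/m³.
Level flight ⇒ L = W = m·g = 34.4 × 9.81 = 337.46 N.
q = ½ρv² = ½ × 1.112 × 22.8² = 289 Pa.
CL = W/(q·S) = 337.46 / (289 × 3.22) = 0.3626.

CL = 0.363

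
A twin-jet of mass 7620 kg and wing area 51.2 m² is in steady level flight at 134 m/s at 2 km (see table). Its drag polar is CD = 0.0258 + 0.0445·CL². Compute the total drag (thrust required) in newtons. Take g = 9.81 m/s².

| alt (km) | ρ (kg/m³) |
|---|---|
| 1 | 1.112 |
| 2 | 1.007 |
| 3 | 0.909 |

At 2 km, from the table: ρ = 1.007 kg/m³.
Weight W = mg = 7620 × 9.81 = 74752 N; in level flight L = W.
Dynamic pressure q = 0.5 × 1.007 × 134² = 9041 Pa.
CL = W/(q·S) = 74752 / (9041 × 51.2) = 0.1615.
CD = 0.0258 + 0.0445 × 0.1615² = 0.02696.
D = q·S·CD = 9041 × 51.2 × 0.02696 = 12480 N

D = 12500 N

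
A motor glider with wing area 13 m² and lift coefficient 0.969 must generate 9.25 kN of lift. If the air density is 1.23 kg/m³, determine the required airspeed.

v = 34.6 m/s

L = ½ρv²S·CL ⇒ v = √(2L/(ρ·S·CL))
v = √(2 × 9250 / (1.23 × 13 × 0.969)) = √1194 = 34.6 m/s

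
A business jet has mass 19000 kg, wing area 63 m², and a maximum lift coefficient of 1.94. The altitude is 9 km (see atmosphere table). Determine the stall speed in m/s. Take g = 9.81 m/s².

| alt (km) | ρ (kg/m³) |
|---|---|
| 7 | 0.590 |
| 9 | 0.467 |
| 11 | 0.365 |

At 9 km, from the table: ρ = 0.467 kg/m³.
At stall, lift equals weight: L = W = m·g = 19000 × 9.81 = 1.864×10^5 N.
V_stall = √(2W/(ρ·S·CL,max)) = √(2 × 1.864×10^5 / (0.467 × 63 × 1.94))
V_stall = √6531 = 80.8 m/s

V_stall = 80.8 m/s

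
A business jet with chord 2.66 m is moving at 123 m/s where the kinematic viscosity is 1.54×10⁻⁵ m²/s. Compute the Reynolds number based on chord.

Re = 2.12×10^7

Re = v·c/ν = 123 × 2.66 / (1.54×10⁻⁵) = 2.12×10^7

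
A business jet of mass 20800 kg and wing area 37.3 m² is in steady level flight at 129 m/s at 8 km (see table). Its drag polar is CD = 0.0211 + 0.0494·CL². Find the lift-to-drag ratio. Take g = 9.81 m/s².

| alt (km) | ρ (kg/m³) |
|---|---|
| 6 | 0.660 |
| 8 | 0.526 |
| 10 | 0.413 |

L/D = 12.7

At 8 km, from the table: ρ = 0.526 kg/m³.
In steady level flight, lift balances weight: W = mg = 20800 × 9.81 = 2.0405×10^5 N.
q = ½ρv² = ½ × 0.526 × 129² = 4377 Pa.
CL = 2W/(ρv²S) = 2×2.0405×10^5/(0.526×129²×37.3) = 1.25.
CD = 0.0211 + 0.0494 × 1.25² = 0.09828.
L/D = CL/CD = 1.25 / 0.09828 = 12.7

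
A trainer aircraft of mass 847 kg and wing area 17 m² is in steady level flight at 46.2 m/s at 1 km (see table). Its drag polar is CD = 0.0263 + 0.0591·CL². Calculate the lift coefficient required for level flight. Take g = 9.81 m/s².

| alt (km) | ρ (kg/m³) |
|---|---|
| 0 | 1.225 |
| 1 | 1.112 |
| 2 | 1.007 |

At 1 km, from the table: ρ = 1.112 kg/m³.
Weight W = mg = 847 × 9.81 = 8309.1 N; in level flight L = W.
Dynamic pressure q = 0.5 × 1.112 × 46.2² = 1187 Pa.
Required CL = L/(qS) = 8309.1/(1187·17) = 0.4119.

CL = 0.412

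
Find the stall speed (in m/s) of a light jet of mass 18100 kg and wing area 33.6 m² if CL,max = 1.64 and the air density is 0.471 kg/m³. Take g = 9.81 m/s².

V_stall = 117 m/s

Weight W = mg = 18100 × 9.81 = 1.776×10^5 N.
From L = ½ρV²S·CL,max = W: V_stall = √(2W/(ρSCL,max)) = √(2·1.776×10^5/(0.471·33.6·1.64))
V_stall = √13680 = 117 m/s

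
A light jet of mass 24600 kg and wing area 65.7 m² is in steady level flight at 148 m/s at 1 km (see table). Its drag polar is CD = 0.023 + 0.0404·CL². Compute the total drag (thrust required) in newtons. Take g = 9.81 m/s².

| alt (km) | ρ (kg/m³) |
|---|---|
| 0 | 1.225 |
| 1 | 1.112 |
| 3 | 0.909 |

D = 21300 N

At 1 km, from the table: ρ = 1.112 kg/m³.
Weight W = mg = 24600 × 9.81 = 2.4133×10^5 N; in level flight L = W.
Dynamic pressure q = 0.5 × 1.112 × 148² = 12180 Pa.
CL = W/(q·S) = 2.4133×10^5 / (12180 × 65.7) = 0.3016.
CD = 0.023 + 0.0404 × 0.3016² = 0.02668.
D = q·S·CD = 12180 × 65.7 × 0.02668 = 21340 N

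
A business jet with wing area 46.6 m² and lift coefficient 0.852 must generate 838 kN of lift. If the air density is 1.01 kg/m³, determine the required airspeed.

L = ½ρv²S·CL ⇒ v = √(2L/(ρ·S·CL))
v = √(2 × 8.38×10^5 / (1.01 × 46.6 × 0.852)) = √41800 = 204 m/s

v = 204 m/s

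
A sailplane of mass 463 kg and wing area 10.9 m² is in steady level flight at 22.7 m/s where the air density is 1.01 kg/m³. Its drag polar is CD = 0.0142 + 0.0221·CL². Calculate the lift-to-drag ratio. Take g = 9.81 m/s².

L/D = 22.6

Level flight ⇒ L = W = m·g = 463 × 9.81 = 4542 N.
Dynamic pressure q = 0.5 × 1.01 × 22.7² = 260.2 Pa.
CL = 2W/(ρv²S) = 2×4542/(1.01×22.7²×10.9) = 1.601.
CD = 0.0142 + 0.0221 × 1.601² = 0.07087.
L/D = CL/CD = 1.601 / 0.07087 = 22.6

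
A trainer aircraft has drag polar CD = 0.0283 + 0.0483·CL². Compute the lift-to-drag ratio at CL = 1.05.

L/D = 12.9

CD = 0.0283 + 0.0483 × 1.05² = 0.08155
L/D = CL/CD = 1.05 / 0.08155 = 12.9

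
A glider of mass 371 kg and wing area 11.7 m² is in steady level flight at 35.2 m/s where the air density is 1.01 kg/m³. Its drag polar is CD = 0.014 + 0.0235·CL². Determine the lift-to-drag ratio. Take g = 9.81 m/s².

Weight W = mg = 371 × 9.81 = 3639.5 N; in level flight L = W.
q = ½ρv² = ½ × 1.01 × 35.2² = 625.7 Pa.
CL = W/(q·S) = 3639.5 / (625.7 × 11.7) = 0.4971.
CD = 0.014 + 0.0235 × 0.4971² = 0.01981.
L/D = CL/CD = 0.4971 / 0.01981 = 25.1

L/D = 25.1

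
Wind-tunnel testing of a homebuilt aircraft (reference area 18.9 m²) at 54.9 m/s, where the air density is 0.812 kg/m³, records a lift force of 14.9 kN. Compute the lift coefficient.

CL = 0.644

From L = ½ρv²S·CL, rearranging gives CL = 2L/(ρv²S).
CL = 2 × 14900 / (0.812 × 54.9² × 18.9) = 0.644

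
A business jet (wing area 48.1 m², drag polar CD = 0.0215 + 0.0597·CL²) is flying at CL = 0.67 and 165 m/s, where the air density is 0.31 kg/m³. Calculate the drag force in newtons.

CD = 0.0215 + 0.0597 × 0.67² = 0.0483
D = ½ρv²S·CD = ½ × 0.31 × 165² × 48.1 × 0.0483 = 9800 N

D = 9800 N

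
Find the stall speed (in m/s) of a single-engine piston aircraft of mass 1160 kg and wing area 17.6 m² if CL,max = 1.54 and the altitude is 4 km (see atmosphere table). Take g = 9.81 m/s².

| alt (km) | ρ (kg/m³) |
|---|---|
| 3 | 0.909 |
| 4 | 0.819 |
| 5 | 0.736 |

At 4 km, from the table: ρ = 0.819 kg/m³.
Weight W = mg = 1160 × 9.81 = 11380 N.
From L = ½ρV²S·CL,max = W: V_stall = √(2W/(ρSCL,max)) = √(2·11380/(0.819·17.6·1.54))
V_stall = √1025 = 32 m/s

V_stall = 32 m/s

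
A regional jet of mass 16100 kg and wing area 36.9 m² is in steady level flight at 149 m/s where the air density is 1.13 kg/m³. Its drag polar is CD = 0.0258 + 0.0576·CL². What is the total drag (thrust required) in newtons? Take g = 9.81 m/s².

Weight W = mg = 16100 × 9.81 = 1.5794×10^5 N; in level flight L = W.
q = ½ρv² = ½ × 1.13 × 149² = 12540 Pa.
Required CL = L/(qS) = 1.5794×10^5/(12540·36.9) = 0.3412.
CD = 0.0258 + 0.0576 × 0.3412² = 0.03251.
D = q·S·CD = 12540 × 36.9 × 0.03251 = 15050 N

D = 15000 N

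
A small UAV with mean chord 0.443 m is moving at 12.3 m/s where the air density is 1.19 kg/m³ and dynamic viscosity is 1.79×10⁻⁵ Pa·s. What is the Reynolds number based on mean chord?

Re = 3.62×10^5

Re = ρ·v·c/μ = 1.19 × 12.3 × 0.443 / (1.79×10⁻⁵) = 3.62×10^5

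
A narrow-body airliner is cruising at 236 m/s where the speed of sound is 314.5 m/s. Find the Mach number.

M = v/a = 236 / 314.5 = 0.75

M = 0.75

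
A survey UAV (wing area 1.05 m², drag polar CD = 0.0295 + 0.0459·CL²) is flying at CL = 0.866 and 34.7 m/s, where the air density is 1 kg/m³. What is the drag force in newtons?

CD = 0.0295 + 0.0459 × 0.866² = 0.06392
D = ½ρv²S·CD = ½ × 1 × 34.7² × 1.05 × 0.06392 = 40.4 N

D = 40.4 N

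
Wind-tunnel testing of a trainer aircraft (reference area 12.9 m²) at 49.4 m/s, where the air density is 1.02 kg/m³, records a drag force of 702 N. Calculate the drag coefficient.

CD = 0.0437

From D = ½ρv²S·CD, rearranging gives CD = 2D/(ρv²S).
CD = 2 × 702 / (1.02 × 49.4² × 12.9) = 0.0437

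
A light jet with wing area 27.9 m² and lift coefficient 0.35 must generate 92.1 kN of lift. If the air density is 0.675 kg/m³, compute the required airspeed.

L = ½ρv²S·CL ⇒ v = √(2L/(ρ·S·CL))
v = √(2 × 92100 / (0.675 × 27.9 × 0.35)) = √27950 = 167 m/s

v = 167 m/s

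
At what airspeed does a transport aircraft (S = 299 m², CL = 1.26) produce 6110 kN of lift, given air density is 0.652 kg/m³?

L = ½ρv²S·CL ⇒ v = √(2L/(ρ·S·CL))
v = √(2 × 6.11×10^6 / (0.652 × 299 × 1.26)) = √49750 = 223 m/s

v = 223 m/s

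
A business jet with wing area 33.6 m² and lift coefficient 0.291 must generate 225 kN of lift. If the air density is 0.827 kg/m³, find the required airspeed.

v = 236 m/s

L = ½ρv²S·CL ⇒ v = √(2L/(ρ·S·CL))
v = √(2 × 2.25×10^5 / (0.827 × 33.6 × 0.291)) = √55650 = 236 m/s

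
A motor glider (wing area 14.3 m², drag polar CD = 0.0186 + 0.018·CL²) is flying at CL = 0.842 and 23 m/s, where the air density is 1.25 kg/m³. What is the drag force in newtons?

CD = 0.0186 + 0.018 × 0.842² = 0.03136
D = ½ρv²S·CD = ½ × 1.25 × 23² × 14.3 × 0.03136 = 148 N

D = 148 N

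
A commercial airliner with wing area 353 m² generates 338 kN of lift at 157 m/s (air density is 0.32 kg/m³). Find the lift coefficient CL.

CL = 0.243

From L = ½ρv²S·CL, rearranging gives CL = 2L/(ρv²S).
CL = 2 × 3.38×10^5 / (0.32 × 157² × 353) = 0.243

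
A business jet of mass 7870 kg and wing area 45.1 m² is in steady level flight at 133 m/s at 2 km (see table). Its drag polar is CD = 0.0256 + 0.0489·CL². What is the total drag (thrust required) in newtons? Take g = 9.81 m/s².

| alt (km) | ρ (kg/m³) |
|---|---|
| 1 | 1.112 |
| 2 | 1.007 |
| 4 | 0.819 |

D = 11000 N

At 2 km, from the table: ρ = 1.007 kg/m³.
Level flight ⇒ L = W = m·g = 7870 × 9.81 = 77205 N.
Dynamic pressure q = 0.5 × 1.007 × 133² = 8906 Pa.
Required CL = L/(qS) = 77205/(8906·45.1) = 0.1922.
CD = 0.0256 + 0.0489 × 0.1922² = 0.02741.
D = q·S·CD = 8906 × 45.1 × 0.02741 = 11010 N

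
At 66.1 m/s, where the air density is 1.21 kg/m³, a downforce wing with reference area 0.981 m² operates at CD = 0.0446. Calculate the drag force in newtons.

D = ½ρv²S·CD = ½ × 1.21 × 66.1² × 0.981 × 0.0446 = 116 N

D = 116 N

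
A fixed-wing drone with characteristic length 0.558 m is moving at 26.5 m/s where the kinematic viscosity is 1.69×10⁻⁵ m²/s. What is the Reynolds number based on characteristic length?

Re = v·c/ν = 26.5 × 0.558 / (1.69×10⁻⁵) = 8.75×10^5

Re = 8.75×10^5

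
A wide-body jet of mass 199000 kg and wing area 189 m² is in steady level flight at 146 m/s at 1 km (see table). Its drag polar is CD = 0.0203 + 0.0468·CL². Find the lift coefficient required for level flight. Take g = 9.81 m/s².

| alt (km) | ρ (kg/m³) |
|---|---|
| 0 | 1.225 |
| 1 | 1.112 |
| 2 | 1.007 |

CL = 0.872

At 1 km, from the table: ρ = 1.112 kg/m³.
In steady level flight, lift balances weight: W = mg = 199000 × 9.81 = 1.9522×10^6 N.
q = ½ρv² = ½ × 1.112 × 146² = 11850 Pa.
CL = W/(q·S) = 1.9522×10^6 / (11850 × 189) = 0.8715.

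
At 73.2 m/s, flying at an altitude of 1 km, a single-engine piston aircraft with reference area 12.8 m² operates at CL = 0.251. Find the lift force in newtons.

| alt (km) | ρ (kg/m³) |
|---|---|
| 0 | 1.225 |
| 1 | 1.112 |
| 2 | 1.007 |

L = 9570 N

At 1 km, from the table: ρ = 1.112 kg/m³.
L = ½ρv²S·CL = ½ × 1.112 × 73.2² × 12.8 × 0.251 = 9570 N ≈ 9.57 kN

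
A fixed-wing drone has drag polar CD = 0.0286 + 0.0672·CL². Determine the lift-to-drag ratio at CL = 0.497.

CD = 0.0286 + 0.0672 × 0.497² = 0.0452
L/D = CL/CD = 0.497 / 0.0452 = 11

L/D = 11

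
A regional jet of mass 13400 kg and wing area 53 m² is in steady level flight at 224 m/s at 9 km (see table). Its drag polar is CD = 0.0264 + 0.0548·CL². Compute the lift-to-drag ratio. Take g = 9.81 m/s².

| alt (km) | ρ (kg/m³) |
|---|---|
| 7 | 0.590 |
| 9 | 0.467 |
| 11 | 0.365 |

At 9 km, from the table: ρ = 0.467 kg/m³.
In steady level flight, lift balances weight: W = mg = 13400 × 9.81 = 1.3145×10^5 N.
Dynamic pressure q = 0.5 × 0.467 × 224² = 11720 Pa.
CL = 2W/(ρv²S) = 2×1.3145×10^5/(0.467×224²×53) = 0.2117.
CD = 0.0264 + 0.0548 × 0.2117² = 0.02886.
L/D = CL/CD = 0.2117 / 0.02886 = 7.34

L/D = 7.34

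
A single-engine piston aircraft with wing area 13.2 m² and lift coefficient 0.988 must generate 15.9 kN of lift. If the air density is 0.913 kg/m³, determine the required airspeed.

L = ½ρv²S·CL ⇒ v = √(2L/(ρ·S·CL))
v = √(2 × 15900 / (0.913 × 13.2 × 0.988)) = √2671 = 51.7 m/s

v = 51.7 m/s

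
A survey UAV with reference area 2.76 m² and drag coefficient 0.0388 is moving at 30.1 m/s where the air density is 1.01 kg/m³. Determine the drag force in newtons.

D = 49 N

Dynamic pressure q = ½ρv² = ½ × 1.01 × 30.1² = 457.5 Pa.
D = q·S·CD = 457.5 × 2.76 × 0.0388 = 49 N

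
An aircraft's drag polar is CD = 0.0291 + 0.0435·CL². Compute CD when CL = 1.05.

CD = 0.0771

CD = 0.0291 + 0.0435 × 1.05² = 0.0291 + 0.04796 = 0.0771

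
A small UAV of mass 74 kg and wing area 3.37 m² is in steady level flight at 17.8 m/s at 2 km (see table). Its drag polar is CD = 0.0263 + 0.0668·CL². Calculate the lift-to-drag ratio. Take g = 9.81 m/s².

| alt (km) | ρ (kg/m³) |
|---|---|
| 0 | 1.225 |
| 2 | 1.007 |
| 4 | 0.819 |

At 2 km, from the table: ρ = 1.007 kg/m³.
Weight W = mg = 74 × 9.81 = 725.94 N; in level flight L = W.
q = ½ρv² = ½ × 1.007 × 17.8² = 159.5 Pa.
Required CL = L/(qS) = 725.94/(159.5·3.37) = 1.35.
CD = 0.0263 + 0.0668 × 1.35² = 0.1481.
L/D = CL/CD = 1.35 / 0.1481 = 9.12

L/D = 9.12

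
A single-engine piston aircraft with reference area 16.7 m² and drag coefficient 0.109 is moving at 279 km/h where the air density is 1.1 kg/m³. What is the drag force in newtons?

D = 6010 N

Convert speed: v = 279 km/h ÷ 3.6 = 77.5 m/s.
Dynamic pressure q = ½ρv² = ½ × 1.1 × 77.5² = 3303 Pa.
D = q·S·CD = 3303 × 16.7 × 0.109 = 6010 N ≈ 6.01 kN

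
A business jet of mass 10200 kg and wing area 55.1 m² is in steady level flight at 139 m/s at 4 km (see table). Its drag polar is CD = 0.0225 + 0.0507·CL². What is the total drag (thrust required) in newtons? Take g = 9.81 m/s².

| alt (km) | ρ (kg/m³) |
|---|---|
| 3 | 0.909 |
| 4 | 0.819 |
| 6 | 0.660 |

D = 11000 N

At 4 km, from the table: ρ = 0.819 kg/m³.
Level flight ⇒ L = W = m·g = 10200 × 9.81 = 1.0006×10^5 N.
Dynamic pressure q = 0.5 × 0.819 × 139² = 7912 Pa.
CL = W/(q·S) = 1.0006×10^5 / (7912 × 55.1) = 0.2295.
CD = 0.0225 + 0.0507 × 0.2295² = 0.02517.
D = q·S·CD = 7912 × 55.1 × 0.02517 = 10970 N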